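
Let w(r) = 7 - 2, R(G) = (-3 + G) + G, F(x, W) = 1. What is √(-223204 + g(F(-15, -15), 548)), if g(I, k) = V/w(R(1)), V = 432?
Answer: 2*I*√1394485/5 ≈ 472.35*I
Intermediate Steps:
R(G) = -3 + 2*G
w(r) = 5
g(I, k) = 432/5
√(-223204 + g(F(-15, -15), 548)) = √(-223204 + 432/5) = √(-1115588/5) = 2*I*√1394485/5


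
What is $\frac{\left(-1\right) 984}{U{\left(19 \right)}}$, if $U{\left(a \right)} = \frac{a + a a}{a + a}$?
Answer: $- \frac{492}{5} \approx -98.4$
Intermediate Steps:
$U{\left(a \right)} = \frac{a + a^{2}}{2 a}$
$\frac{\left(-1\right) 984}{U{\left(19 \right)}} = \frac{\left(-1\right) 984}{\frac{1}{2} + \frac{1}{2} \cdot 19} = - \frac{984}{\frac{1}{2} + \frac{19}{2}} = - \frac{984}{10} = \left(-984\right) \frac{1}{10} = - \frac{492}{5}$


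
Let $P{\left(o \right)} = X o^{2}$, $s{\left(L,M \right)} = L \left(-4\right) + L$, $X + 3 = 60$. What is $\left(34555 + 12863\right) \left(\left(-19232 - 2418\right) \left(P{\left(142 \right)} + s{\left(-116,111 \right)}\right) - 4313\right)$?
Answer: $-1180277773205034$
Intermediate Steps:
$X = 57$ ($X = -3 + 60 = 57$)
$s{\left(L,M \right)} = - 3 L$ ($s{\left(L,M \right)} = - 4 L + L = - 3 L$)
$P{\left(o \right)} = 57 o^{2}$
$\left(34555 + 12863\right) \left(\left(-19232 - 2418\right) \left(P{\left(142 \right)} + s{\left(-116,111 \right)}\right) - 4313\right) = \left(34555 + 12863\right) \left(\left(-19232 - 2418\right) \left(57 \cdot 142^{2} - -348\right) - 4313\right) = 47418 \left(- 21650 \left(57 \cdot 20164 + 348\right) - 4313\right) = 47418 \left(- 21650 \left(1149348 + 348\right) - 4313\right) = 47418 \left(\left(-21650\right) 1149696 - 4313\right) = 47418 \left(-24890918400 - 4313\right) = 47418 \left(-24890922713\right) = -1180277773205034$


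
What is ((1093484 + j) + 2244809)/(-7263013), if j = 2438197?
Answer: -5776490/7263013 ≈ -0.79533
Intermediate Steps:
((1093484 + j) + 2244809)/(-7263013) = ((1093484 + 2438197) + 2244809)/(-7263013) = (3531681 + 2244809)*(-1/7263013) = 5776490*(-1/7263013) = -5776490/7263013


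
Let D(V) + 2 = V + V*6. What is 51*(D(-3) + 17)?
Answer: -306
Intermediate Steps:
D(V) = -2 + 7*V (D(V) = -2 + (V + V*6) = -2 + (V + 6*V) = -2 + 7*V)
51*(D(-3) + 17) = 51*((-2 + 7*(-3)) + 17) = 51*((-2 - 21) + 17) = 51*(-23 + 17) = 51*(-6) = -306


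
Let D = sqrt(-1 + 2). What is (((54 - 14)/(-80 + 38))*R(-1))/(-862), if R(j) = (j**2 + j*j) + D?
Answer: 10/3017 ≈ 0.0033146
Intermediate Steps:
D = 1 (D = sqrt(1) = 1)
R(j) = 1 + 2*j**2 (R(j) = (j**2 + j*j) + 1 = (j**2 + j**2) + 1 = 2*j**2 + 1 = 1 + 2*j**2)
(((54 - 14)/(-80 + 38))*R(-1))/(-862) = (((54 - 14)/(-80 + 38))*(1 + 2*(-1)**2))/(-862) = ((40/(-42))*(1 + 2*1))*(-1/862) = ((40*(-1/42))*(1 + 2))*(-1/862) = -20/21*3*(-1/862) = -20/7*(-1/862) = 10/3017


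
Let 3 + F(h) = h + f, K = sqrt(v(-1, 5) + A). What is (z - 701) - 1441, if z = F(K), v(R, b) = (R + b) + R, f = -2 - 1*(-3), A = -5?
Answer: -2144 + I*sqrt(2) ≈ -2144.0 + 1.4142*I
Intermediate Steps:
f = 1 (f = -2 + 3 = 1)
v(R, b) = b + 2*R
K = I*sqrt(2) (K = sqrt((5 + 2*(-1)) - 5) = sqrt((5 - 2) - 5) = sqrt(3 - 5) = sqrt(-2) = I*sqrt(2) ≈ 1.4142*I)
F(h) = -2 + h (F(h) = -3 + (h + 1) = -3 + (1 + h) = -2 + h)
z = -2 + I*sqrt(2) ≈ -2.0 + 1.4142*I
(z - 701) - 1441 = ((-2 + I*sqrt(2)) - 701) - 1441 = (-703 + I*sqrt(2)) - 1441 = -2144 + I*sqrt(2)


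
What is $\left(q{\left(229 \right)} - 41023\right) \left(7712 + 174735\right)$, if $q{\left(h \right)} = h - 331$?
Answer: $-7503132875$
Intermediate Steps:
$q{\left(h \right)} = -331 + h$
$\left(q{\left(229 \right)} - 41023\right) \left(7712 + 174735\right) = \left(\left(-331 + 229\right) - 41023\right) \left(7712 + 174735\right) = \left(-102 - 41023\right) 182447 = \left(-41125\right) 182447 = -7503132875$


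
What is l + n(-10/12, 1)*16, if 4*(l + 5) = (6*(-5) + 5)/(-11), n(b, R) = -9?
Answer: -6531/44 ≈ -148.43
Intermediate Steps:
l = -195/44 (l = -5 + ((6*(-5) + 5)/(-11))/4 = -5 + ((-30 + 5)*(-1/11))/4 = -5 + (-25*(-1/11))/4 = -5 + (¼)*(25/11) = -5 + 25/44 = -195/44 ≈ -4.4318)
l + n(-10/12, 1)*16 = -195/44 - 9*16 = -195/44 - 144 = -6531/44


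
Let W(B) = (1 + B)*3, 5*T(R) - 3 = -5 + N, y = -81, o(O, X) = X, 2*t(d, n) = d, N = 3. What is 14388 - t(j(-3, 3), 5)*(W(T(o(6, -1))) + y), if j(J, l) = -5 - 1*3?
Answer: 70392/5 ≈ 14078.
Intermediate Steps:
j(J, l) = -8 (j(J, l) = -5 - 3 = -8)
t(d, n) = d/2
T(R) = ⅕ (T(R) = ⅗ + (-5 + 3)/5 = ⅗ + (⅕)*(-2) = ⅗ - ⅖ = ⅕)
W(B) = 3 + 3*B
14388 - t(j(-3, 3), 5)*(W(T(o(6, -1))) + y) = 14388 - (½)*(-8)*((3 + 3*(⅕)) - 81) = 14388 - (-4)*((3 + ⅗) - 81) = 14388 - (-4)*(18/5 - 81) = 14388 - (-4)*(-387)/5 = 14388 - 1*1548/5 = 14388 - 1548/5 = 70392/5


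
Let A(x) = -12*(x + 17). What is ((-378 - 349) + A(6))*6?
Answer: -6018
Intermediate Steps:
A(x) = -204 - 12*x (A(x) = -12*(17 + x) = -204 - 12*x)
((-378 - 349) + A(6))*6 = ((-378 - 349) + (-204 - 12*6))*6 = (-727 + (-204 - 72))*6 = (-727 - 276)*6 = -1003*6 = -6018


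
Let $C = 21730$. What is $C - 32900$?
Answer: $-11170$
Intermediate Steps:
$C - 32900 = 21730 - 32900 = -11170$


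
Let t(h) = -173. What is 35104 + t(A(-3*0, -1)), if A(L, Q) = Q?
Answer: 34931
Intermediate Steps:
35104 + t(A(-3*0, -1)) = 35104 - 173 = 34931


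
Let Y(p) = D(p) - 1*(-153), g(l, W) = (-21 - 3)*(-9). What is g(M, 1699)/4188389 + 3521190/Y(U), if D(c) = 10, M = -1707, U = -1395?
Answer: 14748113498118/682707407 ≈ 21602.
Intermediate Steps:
g(l, W) = 216 (g(l, W) = -24*(-9) = 216)
Y(p) = 163 (Y(p) = 10 - 1*(-153) = 10 + 153 = 163)
g(M, 1699)/4188389 + 3521190/Y(U) = 216/4188389 + 3521190/163 = 14748113498118/682707407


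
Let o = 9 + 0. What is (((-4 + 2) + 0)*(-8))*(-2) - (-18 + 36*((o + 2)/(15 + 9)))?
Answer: -61/2 ≈ -30.500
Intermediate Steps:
o = 9
(((-4 + 2) + 0)*(-8))*(-2) - (-18 + 36*((o + 2)/(15 + 9))) = (((-4 + 2) + 0)*(-8))*(-2) - (-18 + 36*((9 + 2)/(15 + 9))) = ((-2 + 0)*(-8))*(-2) - (-18 + 36*(11/24)) = -2*(-8)*(-2) - (-18 + 36*(11*(1/24))) = 16*(-2) - (-18 + 36*(11/24)) = -32 - (-18 + 33/2) = -32 - 1*(-3/2) = -32 + 3/2 = -61/2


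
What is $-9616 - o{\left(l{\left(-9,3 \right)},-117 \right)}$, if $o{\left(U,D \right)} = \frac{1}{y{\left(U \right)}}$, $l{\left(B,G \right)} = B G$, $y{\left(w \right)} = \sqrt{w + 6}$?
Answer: $-9616 + \frac{i \sqrt{21}}{21} \approx -9616.0 + 0.21822 i$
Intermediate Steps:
$y{\left(w \right)} = \sqrt{6 + w}$
$o{\left(U,D \right)} = \frac{1}{\sqrt{6 + U}}$
$-9616 - o{\left(l{\left(-9,3 \right)},-117 \right)} = -9616 - \frac{1}{\sqrt{6 - 27}} = -9616 - \frac{1}{\sqrt{-21}} = -9616 - - \frac{i \sqrt{21}}{21} = -9616 + \frac{i \sqrt{21}}{21}$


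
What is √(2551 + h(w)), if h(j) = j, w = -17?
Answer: √2534 ≈ 50.339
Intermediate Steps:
√(2551 + h(w)) = √(2551 - 17) = √2534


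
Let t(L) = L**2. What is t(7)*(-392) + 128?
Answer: -19080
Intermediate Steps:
t(7)*(-392) + 128 = 7**2*(-392) + 128 = 49*(-392) + 128 = -19208 + 128 = -19080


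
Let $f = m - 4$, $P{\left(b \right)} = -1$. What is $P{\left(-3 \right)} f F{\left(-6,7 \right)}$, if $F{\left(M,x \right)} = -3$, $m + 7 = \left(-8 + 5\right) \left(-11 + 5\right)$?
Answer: $21$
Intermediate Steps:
$m = 11$ ($m = -7 + \left(-8 + 5\right) \left(-11 + 5\right) = -7 - -18 = -7 + 18 = 11$)
$f = 7$ ($f = 11 - 4 = 7$)
$P{\left(-3 \right)} f F{\left(-6,7 \right)} = \left(-1\right) 7 \left(-3\right) = \left(-7\right) \left(-3\right) = 21$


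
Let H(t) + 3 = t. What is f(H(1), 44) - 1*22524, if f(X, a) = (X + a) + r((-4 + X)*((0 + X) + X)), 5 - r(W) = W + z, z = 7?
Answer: -22508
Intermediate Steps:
H(t) = -3 + t
r(W) = -2 - W (r(W) = 5 - (W + 7) = 5 - (7 + W) = 5 + (-7 - W) = -2 - W)
f(X, a) = -2 + X + a - 2*X*(-4 + X) (f(X, a) = (X + a) + (-2 - (-4 + X)*((0 + X) + X)) = (X + a) + (-2 - (-4 + X)*(X + X)) = (X + a) + (-2 - (-4 + X)*2*X) = (X + a) + (-2 - 2*X*(-4 + X)) = -2 + X + a - 2*X*(-4 + X))
f(H(1), 44) - 1*22524 = (-2 + (-3 + 1) + 44 - 2*(-3 + 1)*(-4 + (-3 + 1))) - 1*22524 = (-2 - 2 + 44 - 2*(-2)*(-4 - 2)) - 22524 = (-2 - 2 + 44 - 2*(-2)*(-6)) - 22524 = (-2 - 2 + 44 - 24) - 22524 = 16 - 22524 = -22508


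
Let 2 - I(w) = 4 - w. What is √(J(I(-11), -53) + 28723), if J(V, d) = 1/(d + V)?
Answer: √125117322/66 ≈ 169.48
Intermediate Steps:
I(w) = -2 + w (I(w) = 2 - (4 - w) = 2 + (-4 + w) = -2 + w)
J(V, d) = 1/(V + d)
√(J(I(-11), -53) + 28723) = √(1/((-2 - 11) - 53) + 28723) = √(1/(-13 - 53) + 28723) = √(1/(-66) + 28723) = √(-1/66 + 28723) = √(1895717/66) = √125117322/66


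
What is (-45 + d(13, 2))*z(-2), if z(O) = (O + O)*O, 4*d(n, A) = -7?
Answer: -374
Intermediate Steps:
d(n, A) = -7/4 (d(n, A) = (¼)*(-7) = -7/4)
z(O) = 2*O² (z(O) = (2*O)*O = 2*O²)
(-45 + d(13, 2))*z(-2) = (-45 - 7/4)*(2*(-2)²) = -187*4/2 = -187/4*8 = -374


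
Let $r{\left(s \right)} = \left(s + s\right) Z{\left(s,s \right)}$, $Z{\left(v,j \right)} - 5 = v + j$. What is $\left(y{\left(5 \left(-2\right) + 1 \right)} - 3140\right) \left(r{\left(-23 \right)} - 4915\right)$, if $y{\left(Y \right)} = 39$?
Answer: $9392929$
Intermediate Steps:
$Z{\left(v,j \right)} = 5 + j + v$ ($Z{\left(v,j \right)} = 5 + \left(v + j\right) = 5 + \left(j + v\right) = 5 + j + v$)
$r{\left(s \right)} = 2 s \left(5 + 2 s\right)$ ($r{\left(s \right)} = \left(s + s\right) \left(5 + s + s\right) = 2 s \left(5 + 2 s\right)$)
$\left(y{\left(5 \left(-2\right) + 1 \right)} - 3140\right) \left(r{\left(-23 \right)} - 4915\right) = \left(39 - 3140\right) \left(2 \left(-23\right) \left(5 + 2 \left(-23\right)\right) - 4915\right) = - 3101 \left(2 \left(-23\right) \left(5 - 46\right) - 4915\right) = - 3101 \left(2 \left(-23\right) \left(-41\right) - 4915\right) = - 3101 \left(1886 - 4915\right) = \left(-3101\right) \left(-3029\right) = 9392929$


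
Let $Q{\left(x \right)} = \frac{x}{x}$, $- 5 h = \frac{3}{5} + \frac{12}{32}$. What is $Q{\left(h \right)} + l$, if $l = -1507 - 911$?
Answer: $-2417$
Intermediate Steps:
$h = - \frac{39}{200}$ ($h = - \frac{\frac{3}{5} + \frac{12}{32}}{5} = - \frac{3 \cdot \frac{1}{5} + 12 \cdot \frac{1}{32}}{5} = - \frac{\frac{3}{5} + \frac{3}{8}}{5} = \left(- \frac{1}{5}\right) \frac{39}{40} = - \frac{39}{200} \approx -0.195$)
$Q{\left(x \right)} = 1$
$l = -2418$ ($l = -1507 - 911 = -2418$)
$Q{\left(h \right)} + l = 1 - 2418 = -2417$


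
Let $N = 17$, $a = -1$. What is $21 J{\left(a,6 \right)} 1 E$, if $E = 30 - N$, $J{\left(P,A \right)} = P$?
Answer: $-273$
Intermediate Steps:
$E = 13$ ($E = 30 - 17 = 13$)
$21 J{\left(a,6 \right)} 1 E = 21 \left(\left(-1\right) 1\right) 13 = 21 \left(-1\right) 13 = \left(-21\right) 13 = -273$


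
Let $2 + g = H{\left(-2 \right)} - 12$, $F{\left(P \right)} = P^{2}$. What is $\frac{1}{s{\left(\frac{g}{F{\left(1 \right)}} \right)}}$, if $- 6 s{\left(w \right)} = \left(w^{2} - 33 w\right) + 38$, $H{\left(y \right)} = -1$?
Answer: $- \frac{3}{379} \approx -0.0079156$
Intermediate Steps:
$g = -15$ ($g = -2 - 13 = -15$)
$s{\left(w \right)} = - \frac{19}{3} - \frac{w^{2}}{6} + \frac{11 w}{2}$ ($s{\left(w \right)} = - \frac{\left(w^{2} - 33 w\right) + 38}{6} = - \frac{38 + w^{2} - 33 w}{6} = - \frac{19}{3} - \frac{w^{2}}{6} + \frac{11 w}{2}$)
$\frac{1}{s{\left(\frac{g}{F{\left(1 \right)}} \right)}} = \frac{1}{- \frac{19}{3} - \frac{\left(\frac{1}{1^{2}} \left(-15\right)\right)^{2}}{6} + \frac{11 \frac{1}{1^{2}} \left(-15\right)}{2}} = \frac{1}{- \frac{19}{3} - \frac{\left(1^{-1} \left(-15\right)\right)^{2}}{6} + \frac{11 \cdot 1^{-1} \left(-15\right)}{2}} = \frac{1}{- \frac{19}{3} - \frac{\left(1 \left(-15\right)\right)^{2}}{6} + \frac{11 \cdot 1 \left(-15\right)}{2}} = \frac{1}{- \frac{19}{3} - \frac{\left(-15\right)^{2}}{6} + \frac{11}{2} \left(-15\right)} = \frac{1}{- \frac{19}{3} - \frac{75}{2} - \frac{165}{2}} = \frac{1}{- \frac{379}{3}} = - \frac{3}{379}$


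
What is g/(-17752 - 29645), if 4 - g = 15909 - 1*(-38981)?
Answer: 54886/47397 ≈ 1.1580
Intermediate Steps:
g = -54886 (g = 4 - (15909 - 1*(-38981)) = 4 - (15909 + 38981) = 4 - 1*54890 = 4 - 54890 = -54886)
g/(-17752 - 29645) = -54886/(-17752 - 29645) = -54886/(-47397) = -54886*(-1/47397) = 54886/47397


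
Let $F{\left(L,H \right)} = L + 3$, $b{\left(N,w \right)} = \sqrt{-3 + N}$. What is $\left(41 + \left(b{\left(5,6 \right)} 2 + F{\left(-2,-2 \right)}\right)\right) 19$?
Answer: $798 + 38 \sqrt{2} \approx 851.74$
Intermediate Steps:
$F{\left(L,H \right)} = 3 + L$
$\left(41 + \left(b{\left(5,6 \right)} 2 + F{\left(-2,-2 \right)}\right)\right) 19 = \left(41 + \left(\sqrt{-3 + 5} \cdot 2 + \left(3 - 2\right)\right)\right) 19 = \left(41 + \left(\sqrt{2} \cdot 2 + 1\right)\right) 19 = \left(41 + \left(2 \sqrt{2} + 1\right)\right) 19 = \left(41 + \left(1 + 2 \sqrt{2}\right)\right) 19 = \left(42 + 2 \sqrt{2}\right) 19 = 798 + 38 \sqrt{2}$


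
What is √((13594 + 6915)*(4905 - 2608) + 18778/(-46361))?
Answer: 5*√4050149534625747/46361 ≈ 6863.6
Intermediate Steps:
√((13594 + 6915)*(4905 - 2608) + 18778/(-46361)) = √(20509*2297 + 18778*(-1/46361)) = √(47109173 - 18778/46361) = √(2184028350675/46361) = 5*√4050149534625747/46361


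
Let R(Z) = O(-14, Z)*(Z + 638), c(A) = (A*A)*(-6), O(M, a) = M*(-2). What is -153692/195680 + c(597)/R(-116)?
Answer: -1460760559/9930760 ≈ -147.09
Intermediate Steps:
O(M, a) = -2*M
c(A) = -6*A² (c(A) = A²*(-6) = -6*A²)
R(Z) = 17864 + 28*Z (R(Z) = (-2*(-14))*(Z + 638) = 28*(638 + Z) = 17864 + 28*Z)
-153692/195680 + c(597)/R(-116) = -153692/195680 + (-6*597²)/(17864 + 28*(-116)) = -153692*1/195680 + (-6*356409)/(17864 - 3248) = -38423/48920 - 2138454/14616 = -38423/48920 - 2138454*1/14616 = -38423/48920 - 118803/812 = -1460760559/9930760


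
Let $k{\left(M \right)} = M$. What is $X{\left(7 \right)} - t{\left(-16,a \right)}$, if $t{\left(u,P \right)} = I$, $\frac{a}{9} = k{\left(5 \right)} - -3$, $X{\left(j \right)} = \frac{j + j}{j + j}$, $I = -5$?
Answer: $6$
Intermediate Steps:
$X{\left(j \right)} = 1$ ($X{\left(j \right)} = \frac{2 j}{2 j} = 2 j \frac{1}{2 j} = 1$)
$a = 72$ ($a = 9 \left(5 - -3\right) = 9 \left(5 + 3\right) = 9 \cdot 8 = 72$)
$t{\left(u,P \right)} = -5$
$X{\left(7 \right)} - t{\left(-16,a \right)} = 1 - -5 = 1 + 5 = 6$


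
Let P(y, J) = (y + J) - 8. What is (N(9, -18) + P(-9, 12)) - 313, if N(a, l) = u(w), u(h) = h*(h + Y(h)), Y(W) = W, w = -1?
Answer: -316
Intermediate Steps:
u(h) = 2*h**2 (u(h) = h*(h + h) = h*(2*h) = 2*h**2)
N(a, l) = 2 (N(a, l) = 2*(-1)**2 = 2*1 = 2)
P(y, J) = -8 + J + y (P(y, J) = (J + y) - 8 = -8 + J + y)
(N(9, -18) + P(-9, 12)) - 313 = (2 + (-8 + 12 - 9)) - 313 = (2 - 5) - 313 = -3 - 313 = -316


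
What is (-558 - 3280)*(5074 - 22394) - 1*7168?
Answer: 66466992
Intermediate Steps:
(-558 - 3280)*(5074 - 22394) - 1*7168 = -3838*(-17320) - 7168 = 66474160 - 7168 = 66466992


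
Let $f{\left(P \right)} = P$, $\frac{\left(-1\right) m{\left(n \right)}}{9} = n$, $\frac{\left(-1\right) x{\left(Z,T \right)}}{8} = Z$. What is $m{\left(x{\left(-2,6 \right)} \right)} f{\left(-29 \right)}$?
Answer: $4176$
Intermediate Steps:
$x{\left(Z,T \right)} = - 8 Z$
$m{\left(n \right)} = - 9 n$
$m{\left(x{\left(-2,6 \right)} \right)} f{\left(-29 \right)} = - 9 \left(\left(-8\right) \left(-2\right)\right) \left(-29\right) = \left(-9\right) 16 \left(-29\right) = \left(-144\right) \left(-29\right) = 4176$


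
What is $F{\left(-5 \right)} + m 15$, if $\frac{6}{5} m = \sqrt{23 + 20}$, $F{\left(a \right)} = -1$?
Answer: $-1 + \frac{25 \sqrt{43}}{2} \approx 80.968$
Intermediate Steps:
$m = \frac{5 \sqrt{43}}{6}$ ($m = \frac{5 \sqrt{23 + 20}}{6} = \frac{5 \sqrt{43}}{6} \approx 5.4645$)
$F{\left(-5 \right)} + m 15 = -1 + \frac{5 \sqrt{43}}{6} \cdot 15 = -1 + \frac{25 \sqrt{43}}{2}$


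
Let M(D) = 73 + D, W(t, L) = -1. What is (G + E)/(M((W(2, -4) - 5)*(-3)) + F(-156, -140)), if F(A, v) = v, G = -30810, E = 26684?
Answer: 4126/49 ≈ 84.204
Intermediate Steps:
(G + E)/(M((W(2, -4) - 5)*(-3)) + F(-156, -140)) = (-30810 + 26684)/((73 + (-1 - 5)*(-3)) - 140) = -4126/((73 - 6*(-3)) - 140) = -4126/((73 + 18) - 140) = -4126/(91 - 140) = -4126/(-49) = -4126*(-1/49) = 4126/49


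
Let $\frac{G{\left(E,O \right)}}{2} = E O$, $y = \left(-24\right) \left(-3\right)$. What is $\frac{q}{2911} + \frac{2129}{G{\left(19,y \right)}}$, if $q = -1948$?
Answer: $\frac{867791}{7964496} \approx 0.10896$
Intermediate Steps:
$y = 72$
$G{\left(E,O \right)} = 2 E O$
$\frac{q}{2911} + \frac{2129}{G{\left(19,y \right)}} = - \frac{1948}{2911} + \frac{2129}{2 \cdot 19 \cdot 72} = \left(-1948\right) \frac{1}{2911} + \frac{2129}{2736} = - \frac{1948}{2911} + 2129 \cdot \frac{1}{2736} = - \frac{1948}{2911} + \frac{2129}{2736} = \frac{867791}{7964496}$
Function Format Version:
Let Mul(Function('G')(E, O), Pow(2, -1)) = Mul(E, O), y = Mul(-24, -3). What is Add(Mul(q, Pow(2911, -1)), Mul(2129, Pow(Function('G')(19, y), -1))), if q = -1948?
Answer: Rational(867791, 7964496) ≈ 0.10896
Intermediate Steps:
y = 72
Function('G')(E, O) = Mul(2, E, O) (Function('G')(E, O) = Mul(2, Mul(E, O)) = Mul(2, E, O))
Add(Mul(q, Pow(2911, -1)), Mul(2129, Pow(Function('G')(19, y), -1))) = Add(Mul(-1948, Pow(2911, -1)), Mul(2129, Pow(Mul(2, 19, 72), -1))) = Add(Mul(-1948, Rational(1, 2911)), Mul(2129, Pow(2736, -1))) = Add(Rational(-1948, 2911), Mul(2129, Rational(1, 2736))) = Add(Rational(-1948, 2911), Rational(2129, 2736)) = Rational(867791, 7964496)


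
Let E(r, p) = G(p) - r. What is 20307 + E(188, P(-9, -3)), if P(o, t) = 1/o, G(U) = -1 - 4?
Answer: 20114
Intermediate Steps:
G(U) = -5
E(r, p) = -5 - r
20307 + E(188, P(-9, -3)) = 20307 + (-5 - 1*188) = 20307 + (-5 - 188) = 20307 - 193 = 20114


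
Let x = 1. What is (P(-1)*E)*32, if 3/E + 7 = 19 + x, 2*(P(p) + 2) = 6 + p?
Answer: 48/13 ≈ 3.6923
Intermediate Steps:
P(p) = 1 + p/2 (P(p) = -2 + (6 + p)/2 = -2 + (3 + p/2) = 1 + p/2)
E = 3/13 (E = 3/(-7 + (19 + 1)) = 3/(-7 + 20) = 3/13 ≈ 0.23077)
(P(-1)*E)*32 = ((1 + (½)*(-1))*(3/13))*32 = ((1 - ½)*(3/13))*32 = ((½)*(3/13))*32 = (3/26)*32 = 48/13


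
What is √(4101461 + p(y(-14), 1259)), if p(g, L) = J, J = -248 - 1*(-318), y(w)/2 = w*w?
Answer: √4101531 ≈ 2025.2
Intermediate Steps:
y(w) = 2*w² (y(w) = 2*(w*w) = 2*w²)
J = 70 (J = -248 + 318 = 70)
p(g, L) = 70
√(4101461 + p(y(-14), 1259)) = √(4101461 + 70) = √4101531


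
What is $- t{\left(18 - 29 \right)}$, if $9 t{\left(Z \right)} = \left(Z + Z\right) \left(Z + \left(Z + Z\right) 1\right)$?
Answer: $- \frac{242}{3} \approx -80.667$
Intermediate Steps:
$t{\left(Z \right)} = \frac{2 Z^{2}}{3}$ ($t{\left(Z \right)} = \frac{\left(Z + Z\right) \left(Z + \left(Z + Z\right) 1\right)}{9} = \frac{2 Z \left(Z + 2 Z 1\right)}{9} = \frac{2 Z \left(Z + 2 Z\right)}{9} = \frac{2 Z 3 Z}{9} = \frac{6 Z^{2}}{9} = \frac{2 Z^{2}}{3}$)
$- t{\left(18 - 29 \right)} = - \frac{2 \left(18 - 29\right)^{2}}{3} = - \frac{2 \left(-11\right)^{2}}{3} = - \frac{2 \cdot 121}{3} = \left(-1\right) \frac{242}{3} = - \frac{242}{3}$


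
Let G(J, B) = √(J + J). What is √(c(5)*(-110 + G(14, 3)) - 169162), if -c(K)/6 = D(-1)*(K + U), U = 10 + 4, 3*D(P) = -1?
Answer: √(-173342 + 76*√7) ≈ 416.1*I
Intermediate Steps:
D(P) = -⅓ (D(P) = (⅓)*(-1) = -⅓)
U = 14
c(K) = 28 + 2*K (c(K) = -(-2)*(K + 14) = -(-2)*(14 + K) = -6*(-14/3 - K/3) = 28 + 2*K)
G(J, B) = √2*√J (G(J, B) = √(2*J) = √2*√J)
√(c(5)*(-110 + G(14, 3)) - 169162) = √((28 + 2*5)*(-110 + √2*√14) - 169162) = √((28 + 10)*(-110 + 2*√7) - 169162) = √(38*(-110 + 2*√7) - 169162) = √((-4180 + 76*√7) - 169162) = √(-173342 + 76*√7)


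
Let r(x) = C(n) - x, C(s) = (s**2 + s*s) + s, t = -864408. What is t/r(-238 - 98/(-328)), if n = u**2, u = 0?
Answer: -141762912/38983 ≈ -3636.5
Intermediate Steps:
n = 0 (n = 0**2 = 0)
C(s) = s + 2*s**2 (C(s) = (s**2 + s**2) + s = 2*s**2 + s = s + 2*s**2)
r(x) = -x (r(x) = 0*(1 + 2*0) - x = 0*(1 + 0) - x = 0*1 - x = 0 - x = -x)
t/r(-238 - 98/(-328)) = -864408*(-1/(-238 - 98/(-328))) = -864408*(-1/(-238 - 98*(-1/328))) = -864408*(-1/(-238 + 49/164)) = -864408/((-1*(-38983/164))) = -864408/38983/164 = -864408*164/38983 = -141762912/38983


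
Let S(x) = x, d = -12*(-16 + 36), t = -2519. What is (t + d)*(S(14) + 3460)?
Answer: -9584766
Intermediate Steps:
d = -240 (d = -12*20 = -240)
(t + d)*(S(14) + 3460) = (-2519 - 240)*(14 + 3460) = -2759*3474 = -9584766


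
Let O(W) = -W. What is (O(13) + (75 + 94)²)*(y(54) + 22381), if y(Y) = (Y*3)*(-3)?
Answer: 625058460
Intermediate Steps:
y(Y) = -9*Y (y(Y) = (3*Y)*(-3) = -9*Y)
(O(13) + (75 + 94)²)*(y(54) + 22381) = (-1*13 + (75 + 94)²)*(-9*54 + 22381) = (-13 + 169²)*(-486 + 22381) = (-13 + 28561)*21895 = 28548*21895 = 625058460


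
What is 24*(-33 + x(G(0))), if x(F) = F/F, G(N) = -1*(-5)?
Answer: -768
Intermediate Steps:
G(N) = 5
x(F) = 1
24*(-33 + x(G(0))) = 24*(-33 + 1) = 24*(-32) = -768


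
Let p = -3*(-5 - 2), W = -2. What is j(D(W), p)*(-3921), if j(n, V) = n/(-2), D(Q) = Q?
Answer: -3921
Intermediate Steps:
p = 21 (p = -3*(-7) = 21)
j(n, V) = -n/2
j(D(W), p)*(-3921) = -½*(-2)*(-3921) = 1*(-3921) = -3921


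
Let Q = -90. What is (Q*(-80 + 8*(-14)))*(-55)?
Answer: -950400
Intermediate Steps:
(Q*(-80 + 8*(-14)))*(-55) = -90*(-80 + 8*(-14))*(-55) = -90*(-80 - 112)*(-55) = -90*(-192)*(-55) = 17280*(-55) = -950400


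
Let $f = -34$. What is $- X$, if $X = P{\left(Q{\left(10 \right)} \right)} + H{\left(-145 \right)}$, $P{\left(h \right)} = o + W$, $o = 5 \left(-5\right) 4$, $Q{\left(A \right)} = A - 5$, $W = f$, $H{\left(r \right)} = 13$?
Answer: $121$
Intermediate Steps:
$W = -34$
$Q{\left(A \right)} = -5 + A$
$o = -100$ ($o = \left(-25\right) 4 = -100$)
$P{\left(h \right)} = -134$ ($P{\left(h \right)} = -100 - 34 = -134$)
$X = -121$ ($X = -134 + 13 = -121$)
$- X = \left(-1\right) \left(-121\right) = 121$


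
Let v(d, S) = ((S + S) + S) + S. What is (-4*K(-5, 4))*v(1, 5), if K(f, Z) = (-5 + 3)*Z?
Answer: 640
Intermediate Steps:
K(f, Z) = -2*Z
v(d, S) = 4*S (v(d, S) = (2*S + S) + S = 3*S + S = 4*S)
(-4*K(-5, 4))*v(1, 5) = (-(-8)*4)*(4*5) = -4*(-8)*20 = 32*20 = 640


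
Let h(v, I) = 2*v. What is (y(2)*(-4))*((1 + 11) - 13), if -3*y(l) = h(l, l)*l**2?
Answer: -64/3 ≈ -21.333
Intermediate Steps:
y(l) = -2*l**3/3 (y(l) = -2*l*l**2/3 = -2*l**3/3)
(y(2)*(-4))*((1 + 11) - 13) = (-2/3*2**3*(-4))*((1 + 11) - 13) = (-2/3*8*(-4))*(12 - 13) = -16/3*(-4)*(-1) = (64/3)*(-1) = -64/3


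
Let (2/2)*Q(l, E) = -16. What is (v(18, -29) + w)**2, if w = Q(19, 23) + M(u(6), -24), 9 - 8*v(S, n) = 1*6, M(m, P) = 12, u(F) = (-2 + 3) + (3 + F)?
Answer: 841/64 ≈ 13.141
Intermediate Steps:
Q(l, E) = -16
u(F) = 4 + F (u(F) = 1 + (3 + F) = 4 + F)
v(S, n) = 3/8 (v(S, n) = 9/8 - 6/8 = 9/8 - 1/8*6 = 9/8 - 3/4 = 3/8)
w = -4 (w = -16 + 12 = -4)
(v(18, -29) + w)**2 = (3/8 - 4)**2 = (-29/8)**2 = 841/64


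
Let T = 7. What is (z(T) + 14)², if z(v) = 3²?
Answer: 529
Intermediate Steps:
z(v) = 9
(z(T) + 14)² = (9 + 14)² = 23² = 529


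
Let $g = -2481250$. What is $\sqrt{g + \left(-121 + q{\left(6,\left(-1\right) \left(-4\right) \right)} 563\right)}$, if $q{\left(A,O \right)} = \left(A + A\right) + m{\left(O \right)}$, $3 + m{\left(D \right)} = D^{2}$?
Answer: $12 i \sqrt{17134} \approx 1570.8 i$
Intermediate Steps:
$m{\left(D \right)} = -3 + D^{2}$
$q{\left(A,O \right)} = -3 + O^{2} + 2 A$ ($q{\left(A,O \right)} = \left(A + A\right) + \left(-3 + O^{2}\right) = 2 A + \left(-3 + O^{2}\right) = -3 + O^{2} + 2 A$)
$\sqrt{g + \left(-121 + q{\left(6,\left(-1\right) \left(-4\right) \right)} 563\right)} = \sqrt{-2481250 - \left(121 - \left(-3 + \left(\left(-1\right) \left(-4\right)\right)^{2} + 2 \cdot 6\right) 563\right)} = \sqrt{-2481250 - \left(121 - \left(-3 + 4^{2} + 12\right) 563\right)} = \sqrt{-2481250 - \left(121 - \left(-3 + 16 + 12\right) 563\right)} = \sqrt{-2481250 + \left(-121 + 25 \cdot 563\right)} = \sqrt{-2481250 + \left(-121 + 14075\right)} = \sqrt{-2481250 + 13954} = \sqrt{-2467296} = 12 i \sqrt{17134}$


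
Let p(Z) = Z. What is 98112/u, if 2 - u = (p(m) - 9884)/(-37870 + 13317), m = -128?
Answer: 1204471968/19547 ≈ 61619.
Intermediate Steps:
u = 39094/24553 (u = 2 - (-128 - 9884)/(-37870 + 13317) = 2 - (-10012)/(-24553) = 2 - (-10012)*(-1)/24553 = 2 - 1*10012/24553 = 2 - 10012/24553 = 39094/24553 ≈ 1.5922)
98112/u = 98112/(39094/24553) = 98112*(24553/39094) = 1204471968/19547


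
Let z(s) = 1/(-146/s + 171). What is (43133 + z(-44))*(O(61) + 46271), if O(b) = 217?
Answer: 591524315352/295 ≈ 2.0052e+9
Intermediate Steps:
z(s) = 1/(171 - 146/s)
(43133 + z(-44))*(O(61) + 46271) = (43133 - 44/(-146 + 171*(-44)))*(217 + 46271) = (43133 - 44/(-146 - 7524))*46488 = (43133 - 44/(-7670))*46488 = (43133 - 44*(-1/7670))*46488 = (43133 + 22/3835)*46488 = (165415077/3835)*46488 = 591524315352/295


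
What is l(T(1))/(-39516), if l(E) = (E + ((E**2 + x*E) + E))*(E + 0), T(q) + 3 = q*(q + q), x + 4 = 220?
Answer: -217/39516 ≈ -0.0054914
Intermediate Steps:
x = 216 (x = -4 + 220 = 216)
T(q) = -3 + 2*q**2 (T(q) = -3 + q*(q + q) = -3 + q*(2*q) = -3 + 2*q**2)
l(E) = E*(E**2 + 218*E) (l(E) = (E + ((E**2 + 216*E) + E))*(E + 0) = (E + (E**2 + 217*E))*E = (E**2 + 218*E)*E = E*(E**2 + 218*E))
l(T(1))/(-39516) = ((-3 + 2*1**2)**2*(218 + (-3 + 2*1**2)))/(-39516) = ((-3 + 2*1)**2*(218 + (-3 + 2*1)))*(-1/39516) = ((-3 + 2)**2*(218 + (-3 + 2)))*(-1/39516) = ((-1)**2*(218 - 1))*(-1/39516) = (1*217)*(-1/39516) = 217*(-1/39516) = -217/39516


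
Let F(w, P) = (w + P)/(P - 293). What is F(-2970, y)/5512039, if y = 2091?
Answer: -879/9910646122 ≈ -8.8692e-8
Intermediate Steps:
F(w, P) = (P + w)/(-293 + P)
F(-2970, y)/5512039 = ((2091 - 2970)/(-293 + 2091))/5512039 = (-879/1798)*(1/5512039) = ((1/1798)*(-879))*(1/5512039) = -879/1798*1/5512039 = -879/9910646122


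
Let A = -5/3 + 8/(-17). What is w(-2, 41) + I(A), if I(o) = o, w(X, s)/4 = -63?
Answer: -12961/51 ≈ -254.14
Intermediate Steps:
A = -109/51 (A = -5*⅓ + 8*(-1/17) = -5/3 - 8/17 = -109/51 ≈ -2.1373)
w(X, s) = -252 (w(X, s) = 4*(-63) = -252)
w(-2, 41) + I(A) = -252 - 109/51 = -12961/51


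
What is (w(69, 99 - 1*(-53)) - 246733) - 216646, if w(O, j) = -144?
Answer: -463523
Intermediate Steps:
(w(69, 99 - 1*(-53)) - 246733) - 216646 = (-144 - 246733) - 216646 = -246877 - 216646 = -463523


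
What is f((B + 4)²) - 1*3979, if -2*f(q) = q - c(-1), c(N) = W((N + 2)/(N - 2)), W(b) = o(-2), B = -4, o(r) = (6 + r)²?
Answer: -3971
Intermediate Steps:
W(b) = 16 (W(b) = (6 - 2)² = 4² = 16)
c(N) = 16
f(q) = 8 - q/2 (f(q) = -(q - 1*16)/2 = -(q - 16)/2 = -(-16 + q)/2 = 8 - q/2)
f((B + 4)²) - 1*3979 = (8 - (-4 + 4)²/2) - 1*3979 = (8 - ½*0²) - 3979 = (8 - ½*0) - 3979 = (8 + 0) - 3979 = 8 - 3979 = -3971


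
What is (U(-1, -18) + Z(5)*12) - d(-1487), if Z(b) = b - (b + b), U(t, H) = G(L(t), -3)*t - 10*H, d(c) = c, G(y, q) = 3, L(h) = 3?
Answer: 1604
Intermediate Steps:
U(t, H) = -10*H + 3*t (U(t, H) = 3*t - 10*H = -10*H + 3*t)
Z(b) = -b (Z(b) = b - 2*b = -b)
(U(-1, -18) + Z(5)*12) - d(-1487) = ((-10*(-18) + 3*(-1)) - 1*5*12) - 1*(-1487) = ((180 - 3) - 5*12) + 1487 = (177 - 60) + 1487 = 117 + 1487 = 1604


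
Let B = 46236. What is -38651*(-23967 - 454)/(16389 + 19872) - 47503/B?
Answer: 14546752077491/558854532 ≈ 26030.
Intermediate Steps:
-38651*(-23967 - 454)/(16389 + 19872) - 47503/B = -38651*(-23967 - 454)/(16389 + 19872) - 47503/46236 = -38651/(36261/(-24421)) - 47503*1/46236 = -38651/(36261*(-1/24421)) - 47503/46236 = -38651/(-36261/24421) - 47503/46236 = -38651*(-24421/36261) - 47503/46236 = 943896071/36261 - 47503/46236 = 14546752077491/558854532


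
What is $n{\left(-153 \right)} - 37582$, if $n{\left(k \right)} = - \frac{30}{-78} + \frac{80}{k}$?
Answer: $- \frac{74750873}{1989} \approx -37582.0$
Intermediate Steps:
$n{\left(k \right)} = \frac{5}{13} + \frac{80}{k}$ ($n{\left(k \right)} = \left(-30\right) \left(- \frac{1}{78}\right) + \frac{80}{k} = \frac{5}{13} + \frac{80}{k}$)
$n{\left(-153 \right)} - 37582 = \left(\frac{5}{13} + \frac{80}{-153}\right) - 37582 = \left(\frac{5}{13} + 80 \left(- \frac{1}{153}\right)\right) - 37582 = \left(\frac{5}{13} - \frac{80}{153}\right) - 37582 = - \frac{275}{1989} - 37582 = - \frac{74750873}{1989}$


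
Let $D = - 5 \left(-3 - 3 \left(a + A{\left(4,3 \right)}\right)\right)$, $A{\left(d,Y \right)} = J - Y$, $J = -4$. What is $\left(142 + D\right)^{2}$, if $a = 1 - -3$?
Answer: $12544$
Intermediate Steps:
$a = 4$ ($a = 1 + 3 = 4$)
$A{\left(d,Y \right)} = -4 - Y$
$D = -30$ ($D = - 5 \left(-3 - 3 \left(4 - 7\right)\right) = - 5 \left(-3 - -9\right) = - 5 \left(-3 + 9\right) = \left(-5\right) 6 = -30$)
$\left(142 + D\right)^{2} = \left(142 - 30\right)^{2} = 112^{2} = 12544$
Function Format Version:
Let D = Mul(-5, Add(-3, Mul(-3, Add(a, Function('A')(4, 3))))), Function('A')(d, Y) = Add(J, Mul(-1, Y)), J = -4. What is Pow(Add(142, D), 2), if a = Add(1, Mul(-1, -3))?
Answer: 12544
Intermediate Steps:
a = 4 (a = Add(1, 3) = 4)
Function('A')(d, Y) = Add(-4, Mul(-1, Y))
D = -30 (D = Mul(-5, Add(-3, Mul(-3, Add(4, Add(-4, Mul(-1, 3)))))) = Mul(-5, Add(-3, Mul(-3, Add(4, Add(-4, -3))))) = Mul(-5, Add(-3, Mul(-3, Add(4, -7)))) = Mul(-5, Add(-3, Mul(-3, -3))) = Mul(-5, Add(-3, 9)) = Mul(-5, 6) = -30)
Pow(Add(142, D), 2) = Pow(Add(142, -30), 2) = Pow(112, 2) = 12544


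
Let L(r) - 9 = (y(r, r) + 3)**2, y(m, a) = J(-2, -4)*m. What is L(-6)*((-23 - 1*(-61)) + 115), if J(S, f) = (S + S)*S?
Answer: 311202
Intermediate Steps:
J(S, f) = 2*S**2 (J(S, f) = (2*S)*S = 2*S**2)
y(m, a) = 8*m (y(m, a) = (2*(-2)**2)*m = (2*4)*m = 8*m)
L(r) = 9 + (3 + 8*r)**2 (L(r) = 9 + (8*r + 3)**2 = 9 + (3 + 8*r)**2)
L(-6)*((-23 - 1*(-61)) + 115) = (9 + (3 + 8*(-6))**2)*((-23 - 1*(-61)) + 115) = (9 + (3 - 48)**2)*((-23 + 61) + 115) = (9 + (-45)**2)*(38 + 115) = (9 + 2025)*153 = 2034*153 = 311202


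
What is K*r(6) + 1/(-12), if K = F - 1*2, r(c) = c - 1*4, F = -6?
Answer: -193/12 ≈ -16.083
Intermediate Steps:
r(c) = -4 + c (r(c) = c - 4 = -4 + c)
K = -8 (K = -6 - 1*2 = -6 - 2 = -8)
K*r(6) + 1/(-12) = -8*(-4 + 6) + 1/(-12) = -8*2 - 1/12 = -16 - 1/12 = -193/12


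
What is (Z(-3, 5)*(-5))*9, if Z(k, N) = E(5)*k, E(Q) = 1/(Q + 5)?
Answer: 27/2 ≈ 13.500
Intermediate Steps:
E(Q) = 1/(5 + Q)
Z(k, N) = k/10 (Z(k, N) = k/(5 + 5) = k/10)
(Z(-3, 5)*(-5))*9 = (((⅒)*(-3))*(-5))*9 = -3/10*(-5)*9 = (3/2)*9 = 27/2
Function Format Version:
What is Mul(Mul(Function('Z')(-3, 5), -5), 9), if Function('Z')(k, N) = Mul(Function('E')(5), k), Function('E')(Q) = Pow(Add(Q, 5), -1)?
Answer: Rational(27, 2) ≈ 13.500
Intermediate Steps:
Function('E')(Q) = Pow(Add(5, Q), -1)
Function('Z')(k, N) = Mul(Rational(1, 10), k) (Function('Z')(k, N) = Mul(Pow(Add(5, 5), -1), k) = Mul(Pow(10, -1), k) = Mul(Rational(1, 10), k))
Mul(Mul(Function('Z')(-3, 5), -5), 9) = Mul(Mul(Mul(Rational(1, 10), -3), -5), 9) = Mul(Mul(Rational(-3, 10), -5), 9) = Mul(Rational(3, 2), 9) = Rational(27, 2)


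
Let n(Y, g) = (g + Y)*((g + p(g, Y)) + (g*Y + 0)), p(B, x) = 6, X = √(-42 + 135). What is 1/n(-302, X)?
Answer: 9935/255896085709 + 90908*√93/767688257127 ≈ 1.1808e-6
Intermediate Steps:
X = √93 ≈ 9.6436
n(Y, g) = (Y + g)*(6 + g + Y*g) (n(Y, g) = (g + Y)*((g + 6) + (g*Y + 0)) = (Y + g)*((6 + g) + (Y*g + 0)) = (Y + g)*((6 + g) + Y*g) = (Y + g)*(6 + g + Y*g))
1/n(-302, X) = 1/((√93)² + 6*(-302) + 6*√93 - 302*√93 - 302*(√93)² + √93*(-302)²) = 1/(93 - 1812 + 6*√93 - 302*√93 - 302*93 + √93*91204) = 1/(93 - 1812 + 6*√93 - 302*√93 - 28086 + 91204*√93) = 1/(-29805 + 90908*√93)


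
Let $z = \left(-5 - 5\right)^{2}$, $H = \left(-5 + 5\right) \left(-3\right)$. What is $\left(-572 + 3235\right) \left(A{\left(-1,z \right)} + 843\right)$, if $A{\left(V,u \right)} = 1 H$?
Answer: $2244909$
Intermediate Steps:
$H = 0$ ($H = 0 \left(-3\right) = 0$)
$z = 100$ ($z = \left(-10\right)^{2} = 100$)
$A{\left(V,u \right)} = 0$ ($A{\left(V,u \right)} = 1 \cdot 0 = 0$)
$\left(-572 + 3235\right) \left(A{\left(-1,z \right)} + 843\right) = \left(-572 + 3235\right) \left(0 + 843\right) = 2663 \cdot 843 = 2244909$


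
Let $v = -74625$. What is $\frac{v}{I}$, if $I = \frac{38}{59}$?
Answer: $- \frac{4402875}{38} \approx -1.1587 \cdot 10^{5}$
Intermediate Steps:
$I = \frac{38}{59}$ ($I = 38 \cdot \frac{1}{59} = \frac{38}{59} \approx 0.64407$)
$\frac{v}{I} = - \frac{74625}{\frac{38}{59}} = \left(-74625\right) \frac{59}{38} = - \frac{4402875}{38}$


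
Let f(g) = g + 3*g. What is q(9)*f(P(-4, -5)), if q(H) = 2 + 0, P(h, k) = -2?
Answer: -16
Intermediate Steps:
f(g) = 4*g
q(H) = 2
q(9)*f(P(-4, -5)) = 2*(4*(-2)) = 2*(-8) = -16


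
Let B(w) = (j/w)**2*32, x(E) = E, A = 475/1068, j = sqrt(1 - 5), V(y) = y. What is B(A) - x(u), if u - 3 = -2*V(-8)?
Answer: -150286747/225625 ≈ -666.09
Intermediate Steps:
j = 2*I (j = sqrt(-4) = 2*I ≈ 2.0*I)
A = 475/1068 (A = 475*(1/1068) = 475/1068 ≈ 0.44476)
u = 19 (u = 3 - 2*(-8) = 3 + 16 = 19)
B(w) = -128/w**2 (B(w) = ((2*I)/w)**2*32 = (2*I/w)**2*32 = -4/w**2*32 = -128/w**2)
B(A) - x(u) = -128/(475/1068)**2 - 1*19 = -128*1140624/225625 - 19 = -145999872/225625 - 19 = -150286747/225625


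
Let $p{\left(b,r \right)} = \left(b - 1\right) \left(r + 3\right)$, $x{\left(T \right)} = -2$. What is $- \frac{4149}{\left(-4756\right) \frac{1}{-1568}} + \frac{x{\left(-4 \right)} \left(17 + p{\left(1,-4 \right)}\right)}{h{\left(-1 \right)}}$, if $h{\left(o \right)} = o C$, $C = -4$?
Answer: $- \frac{3273029}{2378} \approx -1376.4$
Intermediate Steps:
$h{\left(o \right)} = - 4 o$ ($h{\left(o \right)} = o \left(-4\right) = - 4 o$)
$p{\left(b,r \right)} = \left(-1 + b\right) \left(3 + r\right)$
$- \frac{4149}{\left(-4756\right) \frac{1}{-1568}} + \frac{x{\left(-4 \right)} \left(17 + p{\left(1,-4 \right)}\right)}{h{\left(-1 \right)}} = - \frac{4149}{\left(-4756\right) \frac{1}{-1568}} + \frac{\left(-2\right) \left(17 + \left(-3 - -4 + 3 \cdot 1 + 1 \left(-4\right)\right)\right)}{\left(-4\right) \left(-1\right)} = - \frac{4149}{\left(-4756\right) \left(- \frac{1}{1568}\right)} + \frac{\left(-2\right) \left(17 + \left(-3 + 4 + 3 - 4\right)\right)}{4} = - \frac{4149}{\frac{1189}{392}} + - 2 \left(17 + 0\right) \frac{1}{4} = \left(-4149\right) \frac{392}{1189} + \left(-2\right) 17 \cdot \frac{1}{4} = - \frac{1626408}{1189} - \frac{17}{2} = - \frac{3273029}{2378}$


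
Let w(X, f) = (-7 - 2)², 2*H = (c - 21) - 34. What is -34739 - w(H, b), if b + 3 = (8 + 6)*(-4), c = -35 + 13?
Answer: -34820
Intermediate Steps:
c = -22
b = -59 (b = -3 + (8 + 6)*(-4) = -3 + 14*(-4) = -3 - 56 = -59)
H = -77/2 (H = ((-22 - 21) - 34)/2 = (-43 - 34)/2 = (½)*(-77) = -77/2 ≈ -38.500)
w(X, f) = 81 (w(X, f) = (-9)² = 81)
-34739 - w(H, b) = -34739 - 1*81 = -34739 - 81 = -34820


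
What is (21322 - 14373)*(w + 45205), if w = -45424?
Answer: -1521831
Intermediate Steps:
(21322 - 14373)*(w + 45205) = (21322 - 14373)*(-45424 + 45205) = 6949*(-219) = -1521831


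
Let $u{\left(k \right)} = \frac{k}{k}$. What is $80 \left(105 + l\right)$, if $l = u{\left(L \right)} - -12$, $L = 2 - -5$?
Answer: $9440$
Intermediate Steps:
$L = 7$ ($L = 2 + 5 = 7$)
$u{\left(k \right)} = 1$
$l = 13$ ($l = 1 - -12 = 1 + 12 = 13$)
$80 \left(105 + l\right) = 80 \left(105 + 13\right) = 80 \cdot 118 = 9440$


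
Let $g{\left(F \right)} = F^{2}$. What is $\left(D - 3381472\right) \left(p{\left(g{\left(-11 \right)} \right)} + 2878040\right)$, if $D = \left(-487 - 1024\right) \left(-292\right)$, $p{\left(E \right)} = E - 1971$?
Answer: $-8456746409400$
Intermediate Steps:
$p{\left(E \right)} = -1971 + E$
$D = 441212$ ($D = \left(-1511\right) \left(-292\right) = 441212$)
$\left(D - 3381472\right) \left(p{\left(g{\left(-11 \right)} \right)} + 2878040\right) = \left(441212 - 3381472\right) \left(\left(-1971 + \left(-11\right)^{2}\right) + 2878040\right) = - 2940260 \left(\left(-1971 + 121\right) + 2878040\right) = - 2940260 \left(-1850 + 2878040\right) = \left(-2940260\right) 2876190 = -8456746409400$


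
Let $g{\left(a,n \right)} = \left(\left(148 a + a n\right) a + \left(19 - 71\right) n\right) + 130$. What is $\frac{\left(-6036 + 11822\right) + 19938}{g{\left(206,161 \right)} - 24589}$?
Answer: $\frac{25724}{13079893} \approx 0.0019667$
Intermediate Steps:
$g{\left(a,n \right)} = 130 - 52 n + a \left(148 a + a n\right)$ ($g{\left(a,n \right)} = \left(a \left(148 a + a n\right) + \left(19 - 71\right) n\right) + 130 = \left(a \left(148 a + a n\right) - 52 n\right) + 130 = \left(- 52 n + a \left(148 a + a n\right)\right) + 130 = 130 - 52 n + a \left(148 a + a n\right)$)
$\frac{\left(-6036 + 11822\right) + 19938}{g{\left(206,161 \right)} - 24589} = \frac{\left(-6036 + 11822\right) + 19938}{\left(130 - 8372 + 148 \cdot 206^{2} + 161 \cdot 206^{2}\right) - 24589} = \frac{5786 + 19938}{\left(130 - 8372 + 148 \cdot 42436 + 161 \cdot 42436\right) - 24589} = \frac{25724}{\left(130 - 8372 + 6280528 + 6832196\right) - 24589} = \frac{25724}{13104482 - 24589} = \frac{25724}{13079893}$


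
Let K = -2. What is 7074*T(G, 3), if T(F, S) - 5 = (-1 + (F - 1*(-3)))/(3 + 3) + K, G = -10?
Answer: 11790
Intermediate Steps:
T(F, S) = 10/3 + F/6 (T(F, S) = 5 + ((-1 + (F - 1*(-3)))/(3 + 3) - 2) = 5 + ((-1 + (F + 3))/6 - 2) = 5 + ((-1 + (3 + F))*(⅙) - 2) = 5 + ((2 + F)*(⅙) - 2) = 5 + ((⅓ + F/6) - 2) = 5 + (-5/3 + F/6) = 10/3 + F/6)
7074*T(G, 3) = 7074*(10/3 + (⅙)*(-10)) = 7074*(10/3 - 5/3) = 7074*(5/3) = 11790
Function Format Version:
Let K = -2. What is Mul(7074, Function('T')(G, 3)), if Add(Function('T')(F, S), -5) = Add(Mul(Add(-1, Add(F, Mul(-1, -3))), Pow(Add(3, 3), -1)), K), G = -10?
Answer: 11790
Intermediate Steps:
Function('T')(F, S) = Add(Rational(10, 3), Mul(Rational(1, 6), F)) (Function('T')(F, S) = Add(5, Add(Mul(Add(-1, Add(F, Mul(-1, -3))), Pow(Add(3, 3), -1)), -2)) = Add(5, Add(Mul(Add(-1, Add(F, 3)), Pow(6, -1)), -2)) = Add(5, Add(Mul(Add(-1, Add(3, F)), Rational(1, 6)), -2)) = Add(5, Add(Mul(Add(2, F), Rational(1, 6)), -2)) = Add(5, Add(Add(Rational(1, 3), Mul(Rational(1, 6), F)), -2)) = Add(5, Add(Rational(-5, 3), Mul(Rational(1, 6), F))) = Add(Rational(10, 3), Mul(Rational(1, 6), F)))
Mul(7074, Function('T')(G, 3)) = Mul(7074, Add(Rational(10, 3), Mul(Rational(1, 6), -10))) = Mul(7074, Add(Rational(10, 3), Rational(-5, 3))) = Mul(7074, Rational(5, 3)) = 11790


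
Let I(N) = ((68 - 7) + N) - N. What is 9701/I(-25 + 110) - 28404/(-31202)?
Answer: 152211623/951661 ≈ 159.94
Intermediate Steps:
I(N) = 61 (I(N) = (61 + N) - N = 61)
9701/I(-25 + 110) - 28404/(-31202) = 9701/61 - 28404/(-31202) = 9701*(1/61) - 28404*(-1/31202) = 9701/61 + 14202/15601 = 152211623/951661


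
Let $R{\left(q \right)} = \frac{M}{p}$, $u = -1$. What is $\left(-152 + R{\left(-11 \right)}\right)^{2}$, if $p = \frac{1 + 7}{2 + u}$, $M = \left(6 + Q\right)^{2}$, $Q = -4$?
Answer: $\frac{91809}{4} \approx 22952.0$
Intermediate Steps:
$M = 4$ ($M = \left(6 - 4\right)^{2} = 2^{2} = 4$)
$p = 8$ ($p = \frac{1 + 7}{2 - 1} = \frac{8}{1} = 8 \cdot 1 = 8$)
$R{\left(q \right)} = \frac{1}{2}$ ($R{\left(q \right)} = \frac{4}{8} = 4 \cdot \frac{1}{8} = \frac{1}{2}$)
$\left(-152 + R{\left(-11 \right)}\right)^{2} = \left(-152 + \frac{1}{2}\right)^{2} = \left(- \frac{303}{2}\right)^{2} = \frac{91809}{4}$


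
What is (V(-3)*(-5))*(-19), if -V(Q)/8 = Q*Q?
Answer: -6840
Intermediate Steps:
V(Q) = -8*Q² (V(Q) = -8*Q*Q = -8*Q²)
(V(-3)*(-5))*(-19) = (-8*(-3)²*(-5))*(-19) = (-8*9*(-5))*(-19) = -72*(-5)*(-19) = 360*(-19) = -6840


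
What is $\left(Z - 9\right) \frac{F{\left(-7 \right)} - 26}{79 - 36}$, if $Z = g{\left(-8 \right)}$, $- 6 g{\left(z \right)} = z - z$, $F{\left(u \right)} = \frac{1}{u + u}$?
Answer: $\frac{3285}{602} \approx 5.4568$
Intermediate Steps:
$F{\left(u \right)} = \frac{1}{2 u}$
$g{\left(z \right)} = 0$ ($g{\left(z \right)} = - \frac{z - z}{6} = \left(- \frac{1}{6}\right) 0 = 0$)
$Z = 0$
$\left(Z - 9\right) \frac{F{\left(-7 \right)} - 26}{79 - 36} = \left(0 - 9\right) \frac{\frac{1}{2 \left(-7\right)} - 26}{79 - 36} = - 9 \frac{\frac{1}{2} \left(- \frac{1}{7}\right) - 26}{43} = - 9 \left(- \frac{1}{14} - 26\right) \frac{1}{43} = - 9 \left(\left(- \frac{365}{14}\right) \frac{1}{43}\right) = \left(-9\right) \left(- \frac{365}{602}\right) = \frac{3285}{602}$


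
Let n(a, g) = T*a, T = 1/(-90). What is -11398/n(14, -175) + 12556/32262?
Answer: 8273795156/112917 ≈ 73273.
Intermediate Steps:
T = -1/90 ≈ -0.011111
n(a, g) = -a/90
-11398/n(14, -175) + 12556/32262 = -11398/((-1/90*14)) + 12556/32262 = -11398/(-7/45) + 12556*(1/32262) = -11398*(-45/7) + 6278/16131 = 512910/7 + 6278/16131 = 8273795156/112917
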